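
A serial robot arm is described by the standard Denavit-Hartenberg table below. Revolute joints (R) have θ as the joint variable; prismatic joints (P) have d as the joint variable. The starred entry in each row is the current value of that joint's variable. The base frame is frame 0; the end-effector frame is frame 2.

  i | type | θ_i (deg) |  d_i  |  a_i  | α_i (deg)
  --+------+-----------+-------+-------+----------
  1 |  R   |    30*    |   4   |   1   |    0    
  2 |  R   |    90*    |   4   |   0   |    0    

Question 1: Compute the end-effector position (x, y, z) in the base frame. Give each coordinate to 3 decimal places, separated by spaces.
after link 1: o_1 = (0.8660, 0.5000, 4.0000)
after link 2: o_2 = (0.8660, 0.5000, 8.0000)

0.866 0.500 8.000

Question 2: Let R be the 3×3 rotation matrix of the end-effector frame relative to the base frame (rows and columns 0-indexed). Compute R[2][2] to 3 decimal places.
1.000

End-effector z-axis (col 2 of R) = (0.0000,0.0000,1.0000)
R[2][2] = 1.0000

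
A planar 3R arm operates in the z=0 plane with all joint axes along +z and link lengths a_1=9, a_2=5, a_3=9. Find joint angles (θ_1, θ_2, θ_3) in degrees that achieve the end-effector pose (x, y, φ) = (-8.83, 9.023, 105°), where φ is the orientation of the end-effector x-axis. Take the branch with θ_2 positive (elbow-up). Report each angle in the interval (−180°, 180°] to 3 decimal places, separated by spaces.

wrist centre = target − a_3·(cos φ, sin φ) = (-6.5006, 0.3297)
cos θ_2 = (42.3669−9²−5²)/(2·9·5) = -0.7070; θ_2 = 134.9942° (elbow-up)
β = atan2(0.3297,-6.5006) = 177.0968°; ψ = atan2(3.5359,5.4648) = 32.9040°
θ_1 = β − ψ = 144.1929°
θ_3 = φ − θ_1 − θ_2 = -174.1870° (wrapped to (-180°,180°])

144.193 134.994 -174.187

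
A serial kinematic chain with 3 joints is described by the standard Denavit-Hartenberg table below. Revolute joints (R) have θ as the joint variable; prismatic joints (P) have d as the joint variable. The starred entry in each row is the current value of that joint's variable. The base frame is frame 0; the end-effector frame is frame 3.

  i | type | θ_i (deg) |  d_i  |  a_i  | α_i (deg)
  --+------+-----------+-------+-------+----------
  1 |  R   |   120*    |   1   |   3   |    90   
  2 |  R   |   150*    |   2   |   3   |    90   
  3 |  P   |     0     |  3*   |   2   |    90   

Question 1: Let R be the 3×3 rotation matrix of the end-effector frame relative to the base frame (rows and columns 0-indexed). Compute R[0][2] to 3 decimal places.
End-effector z-axis (col 2 of R) = (-0.8660,-0.5000,0.0000)
R[0][2] = -0.8660

-0.866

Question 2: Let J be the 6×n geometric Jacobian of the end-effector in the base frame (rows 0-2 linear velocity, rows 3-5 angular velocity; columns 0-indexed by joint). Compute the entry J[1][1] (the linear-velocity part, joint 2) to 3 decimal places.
-4.415

axis z_1 = (0.8660,0.5000,0.0000); lever o_n−o_1 = (3.1471,-1.4510,5.0981)
cross product → J_v[:, 1] = (2.5490,-4.4151,-2.8301)
J_ω[:, 1] = z_1
entry J[1][1] = -4.4151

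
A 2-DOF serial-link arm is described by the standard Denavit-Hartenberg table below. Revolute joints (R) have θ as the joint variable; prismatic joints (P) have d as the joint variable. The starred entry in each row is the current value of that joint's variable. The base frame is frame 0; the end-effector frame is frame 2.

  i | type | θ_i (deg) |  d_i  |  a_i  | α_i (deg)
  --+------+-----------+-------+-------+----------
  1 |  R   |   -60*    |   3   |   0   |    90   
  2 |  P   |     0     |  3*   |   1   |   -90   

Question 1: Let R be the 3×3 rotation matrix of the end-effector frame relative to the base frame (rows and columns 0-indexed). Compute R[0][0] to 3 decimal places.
End-effector x-axis (col 0 of R) = (0.5000,-0.8660,0.0000)
R[0][0] = 0.5000

0.500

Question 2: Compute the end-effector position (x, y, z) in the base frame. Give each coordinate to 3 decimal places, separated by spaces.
after link 1: o_1 = (0.0000, 0.0000, 3.0000)
after link 2: o_2 = (-2.0981, -2.3660, 3.0000)

-2.098 -2.366 3.000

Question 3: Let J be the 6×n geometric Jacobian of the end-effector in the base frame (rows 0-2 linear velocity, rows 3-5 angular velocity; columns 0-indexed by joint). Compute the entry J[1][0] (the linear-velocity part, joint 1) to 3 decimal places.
axis z_0 = ẑ; lever o_n−o_0 = (-2.0981,-2.3660,3.0000)
cross product → J_v[:, 0] = (2.3660,-2.0981,0.0000)
J_ω[:, 0] = z_0
entry J[1][0] = -2.0981

-2.098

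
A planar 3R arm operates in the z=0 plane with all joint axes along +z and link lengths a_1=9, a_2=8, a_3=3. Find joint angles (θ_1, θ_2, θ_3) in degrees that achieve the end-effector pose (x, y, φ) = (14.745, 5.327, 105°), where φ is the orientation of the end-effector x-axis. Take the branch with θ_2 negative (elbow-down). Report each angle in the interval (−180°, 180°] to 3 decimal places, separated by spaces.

wrist centre = target − a_3·(cos φ, sin φ) = (15.5215, 2.4292)
cos θ_2 = (246.8168−9²−8²)/(2·9·8) = 0.7071; θ_2 = -45.0037° (elbow-down)
β = atan2(2.4292,15.5215) = 8.8951°; ψ = atan2(-5.6572,14.6565) = -21.1060°
θ_1 = β − ψ = 30.0010°
θ_3 = φ − θ_1 − θ_2 = 120.0027° (wrapped to (-180°,180°])

30.001 -45.004 120.003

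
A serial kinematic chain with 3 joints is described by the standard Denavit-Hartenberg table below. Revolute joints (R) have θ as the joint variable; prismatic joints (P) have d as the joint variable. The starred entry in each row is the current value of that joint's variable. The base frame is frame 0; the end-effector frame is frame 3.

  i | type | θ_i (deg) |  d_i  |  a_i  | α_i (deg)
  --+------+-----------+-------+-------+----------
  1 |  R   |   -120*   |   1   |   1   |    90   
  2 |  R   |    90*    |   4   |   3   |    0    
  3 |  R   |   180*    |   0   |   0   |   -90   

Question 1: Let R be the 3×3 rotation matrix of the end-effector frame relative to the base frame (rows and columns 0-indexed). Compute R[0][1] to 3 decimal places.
0.866

End-effector y-axis (col 1 of R) = (0.8660,-0.5000,-0.0000)
R[0][1] = 0.8660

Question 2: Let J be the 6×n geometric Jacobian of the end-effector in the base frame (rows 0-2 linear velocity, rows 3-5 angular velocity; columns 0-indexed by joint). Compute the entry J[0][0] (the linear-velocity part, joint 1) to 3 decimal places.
axis z_0 = ẑ; lever o_n−o_0 = (-3.9641,1.1340,4.0000)
cross product → J_v[:, 0] = (-1.1340,-3.9641,0.0000)
J_ω[:, 0] = z_0
entry J[0][0] = -1.1340

-1.134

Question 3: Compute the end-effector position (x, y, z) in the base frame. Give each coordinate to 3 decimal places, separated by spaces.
-3.964 1.134 4.000

after link 1: o_1 = (-0.5000, -0.8660, 1.0000)
after link 2: o_2 = (-3.9641, 1.1340, 4.0000)
after link 3: o_3 = (-3.9641, 1.1340, 4.0000)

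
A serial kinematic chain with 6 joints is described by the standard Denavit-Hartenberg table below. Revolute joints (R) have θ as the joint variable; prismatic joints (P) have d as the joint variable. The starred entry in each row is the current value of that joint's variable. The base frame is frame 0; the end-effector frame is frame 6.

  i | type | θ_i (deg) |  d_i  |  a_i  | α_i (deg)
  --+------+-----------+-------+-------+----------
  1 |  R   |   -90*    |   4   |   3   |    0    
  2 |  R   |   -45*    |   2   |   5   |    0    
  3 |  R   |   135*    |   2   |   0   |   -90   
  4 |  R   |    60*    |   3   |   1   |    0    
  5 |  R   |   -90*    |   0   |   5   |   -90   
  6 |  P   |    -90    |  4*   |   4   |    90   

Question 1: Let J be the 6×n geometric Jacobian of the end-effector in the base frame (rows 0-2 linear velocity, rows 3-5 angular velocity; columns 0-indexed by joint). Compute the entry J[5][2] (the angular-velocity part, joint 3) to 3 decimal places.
1.000

axis z_2 = (0.0000,0.0000,1.0000); lever o_n−o_2 = (6.8301,7.0000,0.1699)
cross product → J_v[:, 2] = (-7.0000,6.8301,0.0000)
J_ω[:, 2] = z_2
entry J[5][2] = 1.0000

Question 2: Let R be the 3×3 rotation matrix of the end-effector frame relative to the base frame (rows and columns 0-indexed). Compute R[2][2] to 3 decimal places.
-0.500

End-effector z-axis (col 2 of R) = (-0.8660,0.0000,-0.5000)
R[2][2] = -0.5000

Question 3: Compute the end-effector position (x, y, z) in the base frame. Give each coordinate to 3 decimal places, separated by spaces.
after link 1: o_1 = (0.0000, -3.0000, 4.0000)
after link 2: o_2 = (-3.5355, -6.5355, 6.0000)
after link 3: o_3 = (-3.5355, -6.5355, 8.0000)
after link 4: o_4 = (-3.0355, -3.5355, 7.1340)
after link 5: o_5 = (1.2946, -3.5355, 9.6340)
after link 6: o_6 = (3.2946, 0.4645, 6.1699)

3.295 0.464 6.170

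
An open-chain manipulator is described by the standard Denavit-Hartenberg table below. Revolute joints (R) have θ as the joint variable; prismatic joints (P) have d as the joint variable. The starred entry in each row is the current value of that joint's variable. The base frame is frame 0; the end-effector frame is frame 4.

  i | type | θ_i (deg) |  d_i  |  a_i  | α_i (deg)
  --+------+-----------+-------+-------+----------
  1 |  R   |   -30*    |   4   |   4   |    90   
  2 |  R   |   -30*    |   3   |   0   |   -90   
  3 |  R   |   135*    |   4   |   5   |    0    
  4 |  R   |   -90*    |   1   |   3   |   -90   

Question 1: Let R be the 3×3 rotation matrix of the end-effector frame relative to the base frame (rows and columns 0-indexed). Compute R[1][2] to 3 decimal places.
0.919

End-effector z-axis (col 2 of R) = (-0.1768,0.9186,0.3536)
R[1][2] = 0.9186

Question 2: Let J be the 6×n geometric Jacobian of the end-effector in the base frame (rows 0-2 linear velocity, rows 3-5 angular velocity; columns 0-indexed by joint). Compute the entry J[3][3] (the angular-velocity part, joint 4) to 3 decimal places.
axis z_3 = (0.4330,-0.2500,0.8660); lever o_n−o_3 = (3.0847,0.6686,-0.1946)
cross product → J_v[:, 3] = (-0.5303,2.7557,1.0607)
J_ω[:, 3] = z_3
entry J[3][3] = 0.4330

0.433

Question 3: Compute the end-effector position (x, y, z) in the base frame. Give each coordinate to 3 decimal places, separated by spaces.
5.897 -0.337 9.037

after link 1: o_1 = (3.4641, -2.0000, 4.0000)
after link 2: o_2 = (1.9641, -4.5981, 4.0000)
after link 3: o_3 = (2.8123, -1.0053, 9.2319)
after link 4: o_4 = (5.8969, -0.3367, 9.0372)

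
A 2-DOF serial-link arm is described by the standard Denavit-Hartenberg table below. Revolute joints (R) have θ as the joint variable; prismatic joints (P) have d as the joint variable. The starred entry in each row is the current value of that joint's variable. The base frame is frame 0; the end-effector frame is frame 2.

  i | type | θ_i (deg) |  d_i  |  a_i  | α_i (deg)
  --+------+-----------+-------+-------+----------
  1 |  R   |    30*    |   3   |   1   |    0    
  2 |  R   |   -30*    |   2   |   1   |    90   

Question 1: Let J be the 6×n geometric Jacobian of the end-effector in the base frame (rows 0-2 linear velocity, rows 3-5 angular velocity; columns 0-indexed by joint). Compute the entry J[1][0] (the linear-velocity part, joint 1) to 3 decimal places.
axis z_0 = ẑ; lever o_n−o_0 = (1.8660,0.5000,5.0000)
cross product → J_v[:, 0] = (-0.5000,1.8660,0.0000)
J_ω[:, 0] = z_0
entry J[1][0] = 1.8660

1.866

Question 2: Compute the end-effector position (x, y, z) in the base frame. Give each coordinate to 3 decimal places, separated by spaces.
1.866 0.500 5.000

after link 1: o_1 = (0.8660, 0.5000, 3.0000)
after link 2: o_2 = (1.8660, 0.5000, 5.0000)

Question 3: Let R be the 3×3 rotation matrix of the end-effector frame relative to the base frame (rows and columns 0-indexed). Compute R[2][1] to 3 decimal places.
End-effector y-axis (col 1 of R) = (0.0000,0.0000,1.0000)
R[2][1] = 1.0000

1.000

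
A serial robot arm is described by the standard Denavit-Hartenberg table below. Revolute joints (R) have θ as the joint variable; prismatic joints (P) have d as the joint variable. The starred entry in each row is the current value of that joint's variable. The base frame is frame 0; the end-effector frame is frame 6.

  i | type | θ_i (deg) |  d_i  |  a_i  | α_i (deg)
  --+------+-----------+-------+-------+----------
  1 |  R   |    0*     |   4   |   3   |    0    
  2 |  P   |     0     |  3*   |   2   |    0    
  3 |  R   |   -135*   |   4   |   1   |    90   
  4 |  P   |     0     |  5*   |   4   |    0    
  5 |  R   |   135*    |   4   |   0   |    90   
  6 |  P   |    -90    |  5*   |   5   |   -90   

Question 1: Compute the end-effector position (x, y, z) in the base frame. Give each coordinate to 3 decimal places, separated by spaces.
-3.864 -3.207 14.536

after link 1: o_1 = (3.0000, 0.0000, 4.0000)
after link 2: o_2 = (5.0000, 0.0000, 7.0000)
after link 3: o_3 = (4.2929, -0.7071, 11.0000)
after link 4: o_4 = (-2.0711, -0.0000, 11.0000)
after link 5: o_5 = (-4.8995, 2.8284, 11.0000)
after link 6: o_6 = (-3.8640, -3.2071, 14.5355)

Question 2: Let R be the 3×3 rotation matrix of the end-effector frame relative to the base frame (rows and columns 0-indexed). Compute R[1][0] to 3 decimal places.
End-effector x-axis (col 0 of R) = (0.7071,-0.7071,0.0000)
R[1][0] = -0.7071

-0.707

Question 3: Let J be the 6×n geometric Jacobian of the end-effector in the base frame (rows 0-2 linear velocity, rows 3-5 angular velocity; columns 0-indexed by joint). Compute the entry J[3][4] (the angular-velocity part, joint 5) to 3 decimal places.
axis z_4 = (-0.7071,0.7071,0.0000); lever o_n−o_4 = (-1.7929,-3.2071,3.5355)
cross product → J_v[:, 4] = (2.5000,2.5000,3.5355)
J_ω[:, 4] = z_4
entry J[3][4] = -0.7071

-0.707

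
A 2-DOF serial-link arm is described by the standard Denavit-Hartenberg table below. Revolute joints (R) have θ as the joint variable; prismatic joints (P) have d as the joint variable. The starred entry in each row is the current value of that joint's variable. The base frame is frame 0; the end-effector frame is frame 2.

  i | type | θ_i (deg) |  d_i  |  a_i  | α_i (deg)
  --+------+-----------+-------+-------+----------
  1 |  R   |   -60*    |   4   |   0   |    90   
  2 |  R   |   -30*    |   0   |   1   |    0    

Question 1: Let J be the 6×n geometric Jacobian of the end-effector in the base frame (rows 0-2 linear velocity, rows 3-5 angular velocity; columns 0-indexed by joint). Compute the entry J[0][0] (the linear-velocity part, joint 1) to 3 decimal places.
0.750

axis z_0 = ẑ; lever o_n−o_0 = (0.4330,-0.7500,3.5000)
cross product → J_v[:, 0] = (0.7500,0.4330,-0.0000)
J_ω[:, 0] = z_0
entry J[0][0] = 0.7500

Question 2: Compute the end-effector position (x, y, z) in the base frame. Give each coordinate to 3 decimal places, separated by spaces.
after link 1: o_1 = (0.0000, 0.0000, 4.0000)
after link 2: o_2 = (0.4330, -0.7500, 3.5000)

0.433 -0.750 3.500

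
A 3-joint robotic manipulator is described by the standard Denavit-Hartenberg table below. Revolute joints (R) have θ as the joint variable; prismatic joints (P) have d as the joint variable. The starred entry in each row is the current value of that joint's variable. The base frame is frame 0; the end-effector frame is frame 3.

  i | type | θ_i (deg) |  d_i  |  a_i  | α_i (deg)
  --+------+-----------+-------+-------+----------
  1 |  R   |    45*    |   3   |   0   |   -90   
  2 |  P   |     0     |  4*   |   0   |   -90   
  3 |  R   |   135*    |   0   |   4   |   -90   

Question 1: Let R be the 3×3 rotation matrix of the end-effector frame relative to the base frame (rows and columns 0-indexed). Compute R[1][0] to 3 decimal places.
End-effector x-axis (col 0 of R) = (0.0000,-1.0000,-0.0000)
R[1][0] = -1.0000

-1.000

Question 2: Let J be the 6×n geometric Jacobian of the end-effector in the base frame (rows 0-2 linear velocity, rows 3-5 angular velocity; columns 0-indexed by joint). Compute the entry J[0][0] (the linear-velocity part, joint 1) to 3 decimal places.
axis z_0 = ẑ; lever o_n−o_0 = (-2.8284,-1.1716,3.0000)
cross product → J_v[:, 0] = (1.1716,-2.8284,0.0000)
J_ω[:, 0] = z_0
entry J[0][0] = 1.1716

1.172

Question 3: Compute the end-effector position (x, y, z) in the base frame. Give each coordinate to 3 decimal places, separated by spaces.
-2.828 -1.172 3.000

after link 1: o_1 = (0.0000, 0.0000, 3.0000)
after link 2: o_2 = (-2.8284, 2.8284, 3.0000)
after link 3: o_3 = (-2.8284, -1.1716, 3.0000)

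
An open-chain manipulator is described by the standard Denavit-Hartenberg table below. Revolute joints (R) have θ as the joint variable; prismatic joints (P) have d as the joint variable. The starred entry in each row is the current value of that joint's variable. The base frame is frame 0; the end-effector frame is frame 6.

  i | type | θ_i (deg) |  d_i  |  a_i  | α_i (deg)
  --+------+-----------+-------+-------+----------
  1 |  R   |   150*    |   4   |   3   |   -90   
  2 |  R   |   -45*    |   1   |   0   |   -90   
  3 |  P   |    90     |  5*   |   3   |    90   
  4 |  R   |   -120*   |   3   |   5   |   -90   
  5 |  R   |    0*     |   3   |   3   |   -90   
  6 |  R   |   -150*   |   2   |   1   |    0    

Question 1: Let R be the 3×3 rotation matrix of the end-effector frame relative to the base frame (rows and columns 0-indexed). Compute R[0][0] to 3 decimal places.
0.127

End-effector x-axis (col 0 of R) = (0.1268,0.9268,-0.3536)
R[0][0] = 0.1268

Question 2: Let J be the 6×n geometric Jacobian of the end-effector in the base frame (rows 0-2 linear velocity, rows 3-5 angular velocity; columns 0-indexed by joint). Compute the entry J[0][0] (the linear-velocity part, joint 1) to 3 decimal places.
-2.086

axis z_0 = ẑ; lever o_n−o_0 = (-0.6852,2.0862,6.7777)
cross product → J_v[:, 0] = (-2.0862,-0.6852,0.0000)
J_ω[:, 0] = z_0
entry J[0][0] = -2.0862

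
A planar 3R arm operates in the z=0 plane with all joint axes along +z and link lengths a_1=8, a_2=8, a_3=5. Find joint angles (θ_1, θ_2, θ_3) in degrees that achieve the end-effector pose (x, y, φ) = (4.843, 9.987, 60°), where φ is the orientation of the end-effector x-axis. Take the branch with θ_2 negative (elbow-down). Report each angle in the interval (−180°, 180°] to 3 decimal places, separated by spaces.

135.001 -135.000 59.999

wrist centre = target − a_3·(cos φ, sin φ) = (2.3430, 5.6569)
cos θ_2 = (37.4899−8²−8²)/(2·8·8) = -0.7071; θ_2 = -135.0003° (elbow-down)
β = atan2(5.6569,2.3430) = 67.5013°; ψ = atan2(-5.6568,2.3431) = -67.5001°
θ_1 = β − ψ = 135.0015°
θ_3 = φ − θ_1 − θ_2 = 59.9988° (wrapped to (-180°,180°])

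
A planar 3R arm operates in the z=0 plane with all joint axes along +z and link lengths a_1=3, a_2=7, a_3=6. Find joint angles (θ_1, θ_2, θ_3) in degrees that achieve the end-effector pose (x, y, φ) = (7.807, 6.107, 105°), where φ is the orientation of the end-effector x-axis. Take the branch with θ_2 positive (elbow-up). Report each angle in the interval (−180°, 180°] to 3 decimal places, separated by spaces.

-29.993 44.987 90.005

wrist centre = target − a_3·(cos φ, sin φ) = (9.3599, 0.3114)
cos θ_2 = (87.7050−3²−7²)/(2·3·7) = 0.7073; θ_2 = 44.9874° (elbow-up)
β = atan2(0.3114,9.3599) = 1.9058°; ψ = atan2(4.9487,7.9508) = 31.8985°
θ_1 = β − ψ = -29.9927°
θ_3 = φ − θ_1 − θ_2 = 90.0053° (wrapped to (-180°,180°])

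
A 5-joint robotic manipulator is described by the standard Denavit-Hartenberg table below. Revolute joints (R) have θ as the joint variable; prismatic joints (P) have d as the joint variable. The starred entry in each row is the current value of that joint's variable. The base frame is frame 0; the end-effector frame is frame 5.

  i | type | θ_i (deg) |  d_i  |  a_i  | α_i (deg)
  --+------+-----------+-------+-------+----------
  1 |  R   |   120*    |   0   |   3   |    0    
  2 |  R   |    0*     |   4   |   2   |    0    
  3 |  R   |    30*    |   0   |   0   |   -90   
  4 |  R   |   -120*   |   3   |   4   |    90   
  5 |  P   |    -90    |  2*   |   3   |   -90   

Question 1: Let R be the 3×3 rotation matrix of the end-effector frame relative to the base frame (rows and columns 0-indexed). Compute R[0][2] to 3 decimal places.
End-effector z-axis (col 2 of R) = (0.4330,-0.2500,0.8660)
R[0][2] = 0.4330

0.433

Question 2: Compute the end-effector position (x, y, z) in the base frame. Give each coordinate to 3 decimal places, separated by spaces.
0.732 2.464 6.464

after link 1: o_1 = (-1.5000, 2.5981, 0.0000)
after link 2: o_2 = (-2.5000, 4.3301, 4.0000)
after link 3: o_3 = (-2.5000, 4.3301, 4.0000)
after link 4: o_4 = (-2.2679, 0.7321, 7.4641)
after link 5: o_5 = (0.7321, 2.4641, 6.4641)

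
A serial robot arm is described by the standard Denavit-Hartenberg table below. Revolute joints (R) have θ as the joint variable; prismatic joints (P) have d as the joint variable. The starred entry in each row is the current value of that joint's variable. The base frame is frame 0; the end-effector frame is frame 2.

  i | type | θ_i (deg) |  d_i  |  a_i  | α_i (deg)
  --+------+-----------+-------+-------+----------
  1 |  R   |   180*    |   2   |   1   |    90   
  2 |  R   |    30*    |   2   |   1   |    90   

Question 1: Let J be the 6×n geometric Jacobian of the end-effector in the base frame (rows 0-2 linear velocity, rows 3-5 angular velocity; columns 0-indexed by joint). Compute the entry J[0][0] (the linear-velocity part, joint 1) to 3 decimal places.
-2.000

axis z_0 = ẑ; lever o_n−o_0 = (-1.8660,2.0000,2.5000)
cross product → J_v[:, 0] = (-2.0000,-1.8660,0.0000)
J_ω[:, 0] = z_0
entry J[0][0] = -2.0000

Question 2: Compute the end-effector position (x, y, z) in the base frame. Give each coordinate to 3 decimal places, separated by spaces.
after link 1: o_1 = (-1.0000, 0.0000, 2.0000)
after link 2: o_2 = (-1.8660, 2.0000, 2.5000)

-1.866 2.000 2.500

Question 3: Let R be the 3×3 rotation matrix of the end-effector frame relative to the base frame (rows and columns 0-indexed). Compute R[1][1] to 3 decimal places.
End-effector y-axis (col 1 of R) = (0.0000,1.0000,0.0000)
R[1][1] = 1.0000

1.000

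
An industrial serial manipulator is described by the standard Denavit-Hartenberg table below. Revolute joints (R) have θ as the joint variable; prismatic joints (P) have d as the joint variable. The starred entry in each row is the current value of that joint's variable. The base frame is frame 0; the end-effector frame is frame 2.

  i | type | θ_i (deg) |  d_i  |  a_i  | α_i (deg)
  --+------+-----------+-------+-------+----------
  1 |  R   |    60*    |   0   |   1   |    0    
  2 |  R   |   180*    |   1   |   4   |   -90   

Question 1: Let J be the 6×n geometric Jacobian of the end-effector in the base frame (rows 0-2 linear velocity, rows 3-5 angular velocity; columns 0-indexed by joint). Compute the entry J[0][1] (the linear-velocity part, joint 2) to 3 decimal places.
3.464

axis z_1 = (0.0000,0.0000,1.0000); lever o_n−o_1 = (-2.0000,-3.4641,1.0000)
cross product → J_v[:, 1] = (3.4641,-2.0000,0.0000)
J_ω[:, 1] = z_1
entry J[0][1] = 3.4641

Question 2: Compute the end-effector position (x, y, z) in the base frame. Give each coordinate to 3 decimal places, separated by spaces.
-1.500 -2.598 1.000

after link 1: o_1 = (0.5000, 0.8660, 0.0000)
after link 2: o_2 = (-1.5000, -2.5981, 1.0000)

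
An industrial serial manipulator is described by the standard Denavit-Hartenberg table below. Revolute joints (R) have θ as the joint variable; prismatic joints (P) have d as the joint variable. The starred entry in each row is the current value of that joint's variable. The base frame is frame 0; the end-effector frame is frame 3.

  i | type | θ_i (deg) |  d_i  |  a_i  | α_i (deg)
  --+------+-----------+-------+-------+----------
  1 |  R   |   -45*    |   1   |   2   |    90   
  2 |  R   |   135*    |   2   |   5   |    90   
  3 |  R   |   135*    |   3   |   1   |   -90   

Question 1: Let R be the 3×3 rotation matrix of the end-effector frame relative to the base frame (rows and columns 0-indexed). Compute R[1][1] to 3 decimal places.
End-effector y-axis (col 1 of R) = (-0.5000,0.5000,-0.7071)
R[1][1] = 0.5000

0.500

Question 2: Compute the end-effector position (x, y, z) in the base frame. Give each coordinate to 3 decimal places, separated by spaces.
after link 1: o_1 = (1.4142, -1.4142, 1.0000)
after link 2: o_2 = (-2.5000, -0.3284, 4.5355)
after link 3: o_3 = (-1.1464, -2.6820, 6.1569)

-1.146 -2.682 6.157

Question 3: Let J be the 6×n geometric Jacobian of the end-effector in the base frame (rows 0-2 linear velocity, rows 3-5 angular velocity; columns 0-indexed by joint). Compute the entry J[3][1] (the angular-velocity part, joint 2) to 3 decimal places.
axis z_1 = (-0.7071,-0.7071,0.0000); lever o_n−o_1 = (-2.5607,-1.2678,5.1569)
cross product → J_v[:, 1] = (-3.6464,3.6464,-0.9142)
J_ω[:, 1] = z_1
entry J[3][1] = -0.7071

-0.707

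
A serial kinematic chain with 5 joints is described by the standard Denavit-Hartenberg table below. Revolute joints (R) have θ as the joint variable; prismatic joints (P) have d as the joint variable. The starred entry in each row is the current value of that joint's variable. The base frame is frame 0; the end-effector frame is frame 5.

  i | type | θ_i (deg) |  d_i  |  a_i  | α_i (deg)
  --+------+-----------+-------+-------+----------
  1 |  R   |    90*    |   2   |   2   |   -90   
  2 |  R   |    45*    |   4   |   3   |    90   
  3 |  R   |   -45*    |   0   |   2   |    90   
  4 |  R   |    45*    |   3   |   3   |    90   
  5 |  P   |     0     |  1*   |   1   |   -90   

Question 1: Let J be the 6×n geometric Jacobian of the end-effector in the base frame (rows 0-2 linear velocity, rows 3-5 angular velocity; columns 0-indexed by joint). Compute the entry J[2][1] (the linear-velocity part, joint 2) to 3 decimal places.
-4.889

axis z_1 = (-1.0000,0.0000,0.0000); lever o_n−o_1 = (2.0355,4.8891,-1.8891)
cross product → J_v[:, 1] = (-0.0000,-1.8891,-4.8891)
J_ω[:, 1] = z_1
entry J[2][1] = -4.8891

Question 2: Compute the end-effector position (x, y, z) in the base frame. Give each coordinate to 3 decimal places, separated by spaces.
2.036 6.889 0.111

after link 1: o_1 = (0.0000, 2.0000, 2.0000)
after link 2: o_2 = (-4.0000, 4.1213, -0.1213)
after link 3: o_3 = (-2.5858, 5.1213, -1.1213)
after link 4: o_4 = (1.0355, 6.1820, 0.8180)
after link 5: o_5 = (2.0355, 6.8891, 0.1109)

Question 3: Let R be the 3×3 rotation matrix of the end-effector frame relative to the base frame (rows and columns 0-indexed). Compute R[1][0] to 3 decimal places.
End-effector x-axis (col 0 of R) = (0.5000,0.8536,0.1464)
R[1][0] = 0.8536

0.854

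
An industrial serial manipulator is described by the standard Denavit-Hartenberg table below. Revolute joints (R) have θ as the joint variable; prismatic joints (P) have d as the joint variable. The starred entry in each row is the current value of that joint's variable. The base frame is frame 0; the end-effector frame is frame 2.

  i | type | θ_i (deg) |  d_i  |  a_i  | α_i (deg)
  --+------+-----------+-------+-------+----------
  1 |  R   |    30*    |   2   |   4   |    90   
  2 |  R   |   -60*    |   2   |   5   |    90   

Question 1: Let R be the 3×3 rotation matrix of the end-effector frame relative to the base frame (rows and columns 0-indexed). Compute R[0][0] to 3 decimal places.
End-effector x-axis (col 0 of R) = (0.4330,0.2500,-0.8660)
R[0][0] = 0.4330

0.433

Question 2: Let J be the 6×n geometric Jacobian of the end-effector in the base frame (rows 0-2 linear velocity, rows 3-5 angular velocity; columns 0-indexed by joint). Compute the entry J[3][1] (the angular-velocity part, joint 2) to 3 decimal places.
0.500

axis z_1 = (0.5000,-0.8660,0.0000); lever o_n−o_1 = (3.1651,-0.4821,-4.3301)
cross product → J_v[:, 1] = (3.7500,2.1651,2.5000)
J_ω[:, 1] = z_1
entry J[3][1] = 0.5000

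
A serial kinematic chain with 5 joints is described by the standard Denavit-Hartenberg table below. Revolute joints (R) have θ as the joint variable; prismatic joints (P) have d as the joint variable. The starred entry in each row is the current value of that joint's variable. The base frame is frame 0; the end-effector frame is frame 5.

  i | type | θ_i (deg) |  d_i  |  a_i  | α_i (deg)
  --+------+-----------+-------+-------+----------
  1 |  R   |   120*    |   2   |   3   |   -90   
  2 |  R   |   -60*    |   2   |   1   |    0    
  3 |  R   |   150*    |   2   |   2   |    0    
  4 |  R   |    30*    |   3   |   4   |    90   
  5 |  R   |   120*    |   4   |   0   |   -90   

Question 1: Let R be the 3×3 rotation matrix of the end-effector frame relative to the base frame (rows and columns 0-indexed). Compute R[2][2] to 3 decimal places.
End-effector z-axis (col 2 of R) = (0.2165,0.6250,0.7500)
R[2][2] = 0.7500

0.750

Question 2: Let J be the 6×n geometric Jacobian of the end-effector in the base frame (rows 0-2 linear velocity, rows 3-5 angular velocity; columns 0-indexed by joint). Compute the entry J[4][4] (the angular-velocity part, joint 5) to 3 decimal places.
0.750

axis z_4 = (-0.4330,0.7500,-0.5000); lever o_n−o_4 = (-1.7321,3.0000,-2.0000)
cross product → J_v[:, 4] = (-0.0000,0.0000,0.0000)
J_ω[:, 4] = z_4
entry J[4][4] = 0.7500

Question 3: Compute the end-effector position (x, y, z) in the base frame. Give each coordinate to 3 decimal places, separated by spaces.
-8.544 0.799 -4.598

after link 1: o_1 = (-1.5000, 2.5981, 2.0000)
after link 2: o_2 = (-3.4821, 2.0311, 2.8660)
after link 3: o_3 = (-5.2141, 1.0311, 0.8660)
after link 4: o_4 = (-6.8122, -2.2010, -2.5981)
after link 5: o_5 = (-8.5442, 0.7990, -4.5981)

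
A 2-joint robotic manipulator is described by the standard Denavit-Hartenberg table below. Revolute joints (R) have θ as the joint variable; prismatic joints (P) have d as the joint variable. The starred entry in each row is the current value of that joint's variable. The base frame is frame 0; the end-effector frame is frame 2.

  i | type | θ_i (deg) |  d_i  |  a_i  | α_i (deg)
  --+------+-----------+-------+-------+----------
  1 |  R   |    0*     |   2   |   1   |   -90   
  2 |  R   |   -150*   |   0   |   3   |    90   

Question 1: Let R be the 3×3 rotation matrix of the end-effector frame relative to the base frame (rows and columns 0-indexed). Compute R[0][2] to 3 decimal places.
End-effector z-axis (col 2 of R) = (-0.5000,0.0000,-0.8660)
R[0][2] = -0.5000

-0.500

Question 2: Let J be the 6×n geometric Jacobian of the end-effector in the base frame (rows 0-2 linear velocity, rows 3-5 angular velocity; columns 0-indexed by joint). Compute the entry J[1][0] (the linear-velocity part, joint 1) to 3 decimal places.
axis z_0 = ẑ; lever o_n−o_0 = (-1.5981,-0.0000,3.5000)
cross product → J_v[:, 0] = (0.0000,-1.5981,0.0000)
J_ω[:, 0] = z_0
entry J[1][0] = -1.5981

-1.598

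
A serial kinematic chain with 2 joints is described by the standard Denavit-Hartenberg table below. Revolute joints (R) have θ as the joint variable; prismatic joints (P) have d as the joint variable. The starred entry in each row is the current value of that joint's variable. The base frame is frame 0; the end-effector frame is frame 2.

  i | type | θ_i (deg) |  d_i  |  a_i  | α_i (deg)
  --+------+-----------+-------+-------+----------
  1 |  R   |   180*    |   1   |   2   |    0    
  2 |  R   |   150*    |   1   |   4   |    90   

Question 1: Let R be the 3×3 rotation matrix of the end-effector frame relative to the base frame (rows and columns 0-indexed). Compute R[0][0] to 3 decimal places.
End-effector x-axis (col 0 of R) = (0.8660,-0.5000,0.0000)
R[0][0] = 0.8660

0.866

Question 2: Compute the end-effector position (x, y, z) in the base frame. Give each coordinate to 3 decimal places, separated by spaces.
after link 1: o_1 = (-2.0000, 0.0000, 1.0000)
after link 2: o_2 = (1.4641, -2.0000, 2.0000)

1.464 -2.000 2.000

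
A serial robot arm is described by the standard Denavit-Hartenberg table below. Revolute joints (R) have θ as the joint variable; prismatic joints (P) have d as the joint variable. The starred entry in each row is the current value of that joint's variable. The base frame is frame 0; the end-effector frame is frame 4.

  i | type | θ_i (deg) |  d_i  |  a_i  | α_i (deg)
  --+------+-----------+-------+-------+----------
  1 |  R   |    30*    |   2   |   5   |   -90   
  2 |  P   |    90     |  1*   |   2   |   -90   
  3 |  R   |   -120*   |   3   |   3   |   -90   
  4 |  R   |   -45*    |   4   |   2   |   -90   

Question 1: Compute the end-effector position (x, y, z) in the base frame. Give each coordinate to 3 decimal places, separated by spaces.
after link 1: o_1 = (4.3301, 2.5000, 2.0000)
after link 2: o_2 = (3.8301, 3.3660, 0.0000)
after link 3: o_3 = (-0.0670, 4.1160, 1.5000)
after link 4: o_4 = (-2.9041, 6.2016, -1.2570)

-2.904 6.202 -1.257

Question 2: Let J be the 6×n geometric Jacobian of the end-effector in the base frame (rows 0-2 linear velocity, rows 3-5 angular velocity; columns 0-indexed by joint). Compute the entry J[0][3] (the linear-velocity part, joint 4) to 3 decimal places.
axis z_3 = (-0.2500,0.4330,-0.8660); lever o_n−o_3 = (-2.8371,2.0856,-2.7570)
cross product → J_v[:, 3] = (0.6124,1.7678,0.7071)
J_ω[:, 3] = z_3
entry J[0][3] = 0.6124

0.612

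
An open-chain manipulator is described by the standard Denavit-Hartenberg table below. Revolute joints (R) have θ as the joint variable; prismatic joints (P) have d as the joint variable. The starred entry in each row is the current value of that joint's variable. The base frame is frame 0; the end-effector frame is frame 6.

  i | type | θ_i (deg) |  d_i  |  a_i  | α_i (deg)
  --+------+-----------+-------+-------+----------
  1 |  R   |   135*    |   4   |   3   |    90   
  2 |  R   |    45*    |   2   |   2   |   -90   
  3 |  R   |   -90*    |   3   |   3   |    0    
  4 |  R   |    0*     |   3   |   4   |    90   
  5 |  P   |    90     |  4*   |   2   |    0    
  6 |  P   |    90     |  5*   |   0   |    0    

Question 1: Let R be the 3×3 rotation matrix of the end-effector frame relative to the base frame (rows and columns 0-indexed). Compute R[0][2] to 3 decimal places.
0.500

End-effector z-axis (col 2 of R) = (0.5000,-0.5000,-0.7071)
R[0][2] = 0.5000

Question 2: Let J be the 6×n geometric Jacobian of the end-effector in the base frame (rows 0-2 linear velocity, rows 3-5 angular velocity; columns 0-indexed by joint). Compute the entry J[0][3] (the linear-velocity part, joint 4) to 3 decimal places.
4.364

axis z_3 = (0.5000,-0.5000,0.7071); lever o_n−o_3 = (9.8284,-4.1716,-2.8284)
cross product → J_v[:, 3] = (4.3640,8.3640,2.8284)
J_ω[:, 3] = z_3
entry J[0][3] = 4.3640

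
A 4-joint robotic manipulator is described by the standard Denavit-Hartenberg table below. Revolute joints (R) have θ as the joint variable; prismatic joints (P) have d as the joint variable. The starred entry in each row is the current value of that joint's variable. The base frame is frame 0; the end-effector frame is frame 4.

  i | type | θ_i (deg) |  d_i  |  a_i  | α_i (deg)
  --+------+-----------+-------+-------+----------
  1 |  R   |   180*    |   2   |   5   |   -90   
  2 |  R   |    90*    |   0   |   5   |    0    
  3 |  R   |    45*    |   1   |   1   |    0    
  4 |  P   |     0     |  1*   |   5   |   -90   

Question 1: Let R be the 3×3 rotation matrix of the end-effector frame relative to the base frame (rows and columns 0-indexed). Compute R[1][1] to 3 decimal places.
1.000

End-effector y-axis (col 1 of R) = (0.0000,1.0000,-0.0000)
R[1][1] = 1.0000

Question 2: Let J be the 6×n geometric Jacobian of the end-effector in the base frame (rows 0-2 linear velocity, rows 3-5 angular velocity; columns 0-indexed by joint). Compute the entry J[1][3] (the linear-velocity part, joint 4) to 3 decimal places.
-1.000

prismatic axis z_3 = (-0.0000,-1.0000,0.0000)
J_v[:, 3] = z_3; J_ω[:, 3] = (0,0,0)
entry J[1][3] = -1.0000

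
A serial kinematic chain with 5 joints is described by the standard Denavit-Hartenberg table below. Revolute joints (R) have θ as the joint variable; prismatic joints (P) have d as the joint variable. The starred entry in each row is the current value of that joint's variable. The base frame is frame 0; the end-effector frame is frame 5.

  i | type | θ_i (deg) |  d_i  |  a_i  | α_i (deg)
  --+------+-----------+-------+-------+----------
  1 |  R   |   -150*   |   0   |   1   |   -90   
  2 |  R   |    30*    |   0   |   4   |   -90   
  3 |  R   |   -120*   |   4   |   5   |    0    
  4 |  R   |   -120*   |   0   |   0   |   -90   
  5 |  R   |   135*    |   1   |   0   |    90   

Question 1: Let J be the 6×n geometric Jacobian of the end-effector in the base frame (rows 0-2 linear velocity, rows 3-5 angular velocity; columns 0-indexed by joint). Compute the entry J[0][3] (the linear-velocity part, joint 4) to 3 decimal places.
axis z_3 = (0.4330,0.2500,-0.8660); lever o_n−o_3 = (0.8995,-0.0580,0.4330)
cross product → J_v[:, 3] = (0.0580,-0.9665,-0.2500)
J_ω[:, 3] = z_3
entry J[0][3] = 0.0580

0.058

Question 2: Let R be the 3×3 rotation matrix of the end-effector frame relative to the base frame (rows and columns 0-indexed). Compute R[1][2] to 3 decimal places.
0.507

End-effector z-axis (col 2 of R) = (-0.3472,0.5066,0.7891)
R[1][2] = 0.5066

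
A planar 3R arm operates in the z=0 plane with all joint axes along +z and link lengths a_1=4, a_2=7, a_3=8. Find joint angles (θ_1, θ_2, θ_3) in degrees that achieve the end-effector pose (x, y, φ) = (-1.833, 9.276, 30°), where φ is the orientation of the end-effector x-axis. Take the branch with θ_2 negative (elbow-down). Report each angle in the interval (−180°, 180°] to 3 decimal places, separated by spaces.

wrist centre = target − a_3·(cos φ, sin φ) = (-8.7612, 5.2760)
cos θ_2 = (104.5949−4²−7²)/(2·4·7) = 0.7071; θ_2 = -45.0045° (elbow-down)
β = atan2(5.2760,-8.7612) = 148.9436°; ψ = atan2(-4.9501,8.9494) = -28.9482°
θ_1 = β − ψ = 177.8918°
θ_3 = φ − θ_1 − θ_2 = -102.8873° (wrapped to (-180°,180°])

177.892 -45.005 -102.887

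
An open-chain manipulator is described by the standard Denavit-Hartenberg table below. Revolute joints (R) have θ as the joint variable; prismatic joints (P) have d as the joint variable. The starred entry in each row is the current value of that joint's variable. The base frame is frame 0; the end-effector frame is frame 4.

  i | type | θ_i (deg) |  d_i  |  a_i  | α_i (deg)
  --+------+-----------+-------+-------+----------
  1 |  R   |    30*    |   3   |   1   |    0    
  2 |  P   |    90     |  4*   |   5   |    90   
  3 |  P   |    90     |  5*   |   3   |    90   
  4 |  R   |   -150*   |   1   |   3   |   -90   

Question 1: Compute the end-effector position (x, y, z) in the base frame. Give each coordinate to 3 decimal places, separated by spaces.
after link 1: o_1 = (0.8660, 0.5000, 3.0000)
after link 2: o_2 = (-1.6340, 4.8301, 7.0000)
after link 3: o_3 = (2.6962, 7.3301, 10.0000)
after link 4: o_4 = (0.8971, 7.4462, 7.4019)

0.897 7.446 7.402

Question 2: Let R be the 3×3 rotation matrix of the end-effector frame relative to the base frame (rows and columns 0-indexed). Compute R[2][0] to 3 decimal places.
End-effector x-axis (col 0 of R) = (-0.4330,-0.2500,-0.8660)
R[2][0] = -0.8660

-0.866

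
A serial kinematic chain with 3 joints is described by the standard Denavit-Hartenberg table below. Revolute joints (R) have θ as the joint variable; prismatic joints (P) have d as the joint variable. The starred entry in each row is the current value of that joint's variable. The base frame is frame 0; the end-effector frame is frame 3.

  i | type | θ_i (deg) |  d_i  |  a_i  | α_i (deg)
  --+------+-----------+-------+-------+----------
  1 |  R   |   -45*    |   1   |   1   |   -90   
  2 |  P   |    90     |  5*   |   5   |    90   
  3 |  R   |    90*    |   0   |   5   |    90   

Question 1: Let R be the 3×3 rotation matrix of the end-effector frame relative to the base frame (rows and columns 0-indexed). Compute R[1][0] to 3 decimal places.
0.707

End-effector x-axis (col 0 of R) = (0.7071,0.7071,0.0000)
R[1][0] = 0.7071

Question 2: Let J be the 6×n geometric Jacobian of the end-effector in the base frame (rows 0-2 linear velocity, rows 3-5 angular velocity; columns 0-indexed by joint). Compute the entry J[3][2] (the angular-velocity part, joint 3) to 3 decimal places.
axis z_2 = (0.7071,-0.7071,0.0000); lever o_n−o_2 = (3.5355,3.5355,0.0000)
cross product → J_v[:, 2] = (-0.0000,0.0000,5.0000)
J_ω[:, 2] = z_2
entry J[3][2] = 0.7071

0.707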